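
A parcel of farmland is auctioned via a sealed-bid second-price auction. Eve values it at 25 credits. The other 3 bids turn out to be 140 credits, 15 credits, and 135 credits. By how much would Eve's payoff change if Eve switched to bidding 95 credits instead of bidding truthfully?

Change in payoff: 0 credits.

The highest competing bid is 140 credits.
Bidding truthfully at 25 credits: the top bid is 140 credits (a rival), so Eve loses. Payoff = 0 credits.
Bidding 95 credits: the top bid is 140 credits (a rival), so Eve loses. Payoff = 0 credits.
Change = 0 credits − 0 credits = 0 credits.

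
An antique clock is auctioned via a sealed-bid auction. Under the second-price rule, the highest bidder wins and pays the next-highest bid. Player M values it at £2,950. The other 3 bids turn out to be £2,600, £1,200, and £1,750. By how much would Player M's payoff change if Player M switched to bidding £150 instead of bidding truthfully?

The highest competing bid is £2,600.
Bidding truthfully at £2,950: Player M has the top bid, wins, and pays the second-highest bid £2,600. Payoff = £2,950 − £2,600 = £350.
Bidding £150: the top bid is £2,600 (a rival), so Player M loses. Payoff = £0.
Change = £0 − £350 = -£350.

Payoff change: -£350.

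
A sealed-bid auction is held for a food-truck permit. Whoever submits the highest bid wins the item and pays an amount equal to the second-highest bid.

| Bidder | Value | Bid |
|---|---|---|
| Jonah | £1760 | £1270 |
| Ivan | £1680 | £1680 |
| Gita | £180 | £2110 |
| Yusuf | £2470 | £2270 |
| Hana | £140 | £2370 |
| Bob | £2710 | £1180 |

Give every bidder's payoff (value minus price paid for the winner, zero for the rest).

Jonah £0, Ivan £0, Gita £0, Yusuf £0, Hana -£2130, Bob £0.

Sorted high to low: Hana £2370 > Yusuf £2270 > Gita £2110 > Ivan £1680 > Jonah £1270 > Bob £1180.
Hana has the top bid and wins; the price is the second-highest bid, £2270.
Hana's payoff = £140 − £2270 = -£2130. All other bidders lose, so their payoff is 0.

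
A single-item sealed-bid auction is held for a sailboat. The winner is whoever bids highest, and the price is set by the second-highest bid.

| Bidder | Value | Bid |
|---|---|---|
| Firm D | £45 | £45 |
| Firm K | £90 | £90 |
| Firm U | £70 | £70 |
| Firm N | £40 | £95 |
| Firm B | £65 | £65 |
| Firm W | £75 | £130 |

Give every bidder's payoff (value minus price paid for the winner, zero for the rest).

Sorted high to low: Firm W £130, then Firm N £95, then Firm K £90, then Firm U £70, then Firm B £65, then Firm D £45.
Firm W has the top bid and wins; the price is the second-highest bid, £95.
Firm W's payoff = £75 − £95 = -£20. All other bidders lose, so their payoff is 0.

Payoffs: Firm D £0, Firm K £0, Firm U £0, Firm N £0, Firm B £0, Firm W -£20.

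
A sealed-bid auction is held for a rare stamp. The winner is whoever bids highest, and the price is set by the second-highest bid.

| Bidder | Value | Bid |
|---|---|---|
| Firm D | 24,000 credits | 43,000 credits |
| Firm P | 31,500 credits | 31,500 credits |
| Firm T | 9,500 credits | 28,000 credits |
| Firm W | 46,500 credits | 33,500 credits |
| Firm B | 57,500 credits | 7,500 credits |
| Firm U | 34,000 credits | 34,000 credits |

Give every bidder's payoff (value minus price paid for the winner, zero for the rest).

Bids in descending order: Firm D 43,000 credits; Firm U 34,000 credits; Firm W 33,500 credits; Firm P 31,500 credits; Firm T 28,000 credits; Firm B 7,500 credits.
Firm D has the top bid and wins; the price is the second-highest bid, 34,000 credits.
Firm D's payoff = 24,000 credits − 34,000 credits = -10,000 credits. All other bidders lose, so their payoff is 0.

Payoffs: Firm D -10,000 credits, Firm P 0 credits, Firm T 0 credits, Firm W 0 credits, Firm B 0 credits, Firm U 0 credits.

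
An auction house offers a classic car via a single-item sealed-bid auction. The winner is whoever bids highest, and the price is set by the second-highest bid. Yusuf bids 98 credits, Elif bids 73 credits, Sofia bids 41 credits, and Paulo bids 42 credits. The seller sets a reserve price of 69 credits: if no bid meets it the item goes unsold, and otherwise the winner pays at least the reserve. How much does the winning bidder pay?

The winner pays 73 credits.

Sorted high to low: Yusuf 98 credits; Elif 73 credits; Paulo 42 credits; Sofia 41 credits.
Yusuf has the highest bid, so Yusuf wins.
The second-highest bid is 73 credits, which exceeds the reserve, so that sets the price.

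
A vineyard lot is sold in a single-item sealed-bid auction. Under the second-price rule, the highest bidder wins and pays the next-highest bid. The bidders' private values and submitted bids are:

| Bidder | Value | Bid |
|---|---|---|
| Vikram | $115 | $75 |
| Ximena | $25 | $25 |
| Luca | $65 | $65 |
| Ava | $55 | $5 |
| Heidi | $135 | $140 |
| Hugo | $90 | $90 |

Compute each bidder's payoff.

Vikram $0, Ximena $0, Luca $0, Ava $0, Heidi $45, Hugo $0.

Bids in descending order: Heidi $140, then Hugo $90, then Vikram $75, then Luca $65, then Ximena $25, then Ava $5.
Heidi has the top bid and wins; the price is the second-highest bid, $90.
Heidi's payoff = $135 − $90 = $45. All other bidders lose, so their payoff is 0.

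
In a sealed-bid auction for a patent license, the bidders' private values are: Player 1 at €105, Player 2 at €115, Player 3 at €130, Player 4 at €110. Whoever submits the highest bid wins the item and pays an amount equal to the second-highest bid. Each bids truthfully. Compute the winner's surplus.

Sorted high to low: Player 3 €130 > Player 2 €115 > Player 4 €110 > Player 1 €105.
Player 3 wins with the top bid and pays the second-highest, €115.
Surplus = €130 − €115 = €15.

€15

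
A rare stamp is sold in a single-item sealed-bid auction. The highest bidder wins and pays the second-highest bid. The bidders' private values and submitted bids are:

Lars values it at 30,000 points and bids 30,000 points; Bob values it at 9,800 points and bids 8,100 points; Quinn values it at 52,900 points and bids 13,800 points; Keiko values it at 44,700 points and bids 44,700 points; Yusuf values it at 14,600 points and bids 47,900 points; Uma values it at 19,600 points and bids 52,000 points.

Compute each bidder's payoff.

Bids in descending order: Uma 52,000 points > Yusuf 47,900 points > Keiko 44,700 points > Lars 30,000 points > Quinn 13,800 points > Bob 8,100 points.
Uma has the top bid and wins; the price is the second-highest bid, 47,900 points.
Uma's payoff = 19,600 points − 47,900 points = -28,300 points. All other bidders lose, so their payoff is 0.

Payoffs: Lars 0 points, Bob 0 points, Quinn 0 points, Keiko 0 points, Yusuf 0 points, Uma -28,300 points.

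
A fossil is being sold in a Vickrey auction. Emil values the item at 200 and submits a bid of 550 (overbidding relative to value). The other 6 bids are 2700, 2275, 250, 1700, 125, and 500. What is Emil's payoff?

0

Highest competing bid: 2700.
Emil's bid 550 is not the highest, so Emil loses, pays nothing, and earns zero payoff.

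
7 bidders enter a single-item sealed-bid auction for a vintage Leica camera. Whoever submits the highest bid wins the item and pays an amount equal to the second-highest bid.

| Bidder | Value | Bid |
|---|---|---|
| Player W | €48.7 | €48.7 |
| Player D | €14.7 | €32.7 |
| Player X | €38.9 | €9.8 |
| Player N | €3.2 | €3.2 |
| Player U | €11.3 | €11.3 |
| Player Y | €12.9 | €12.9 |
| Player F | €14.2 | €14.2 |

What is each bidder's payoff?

Ordered from highest: Player W €48.7, then Player D €32.7, then Player F €14.2, then Player Y €12.9, then Player U €11.3, then Player X €9.8, then Player N €3.2.
Player W has the top bid and wins; the price is the second-highest bid, €32.7.
Player W's payoff = €48.7 − €32.7 = €16.0. All other bidders lose, so their payoff is 0.

Payoffs: Player W €16.0, Player D €0.0, Player X €0.0, Player N €0.0, Player U €0.0, Player Y €0.0, Player F €0.0.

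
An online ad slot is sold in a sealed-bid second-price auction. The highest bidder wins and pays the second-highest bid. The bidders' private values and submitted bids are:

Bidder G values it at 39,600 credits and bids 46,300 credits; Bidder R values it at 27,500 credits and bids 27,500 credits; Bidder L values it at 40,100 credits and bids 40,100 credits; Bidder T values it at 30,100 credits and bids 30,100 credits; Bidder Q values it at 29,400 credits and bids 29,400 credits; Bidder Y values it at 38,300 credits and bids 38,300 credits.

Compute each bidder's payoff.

Ordered from highest: Bidder G 46,300 credits > Bidder L 40,100 credits > Bidder Y 38,300 credits > Bidder T 30,100 credits > Bidder Q 29,400 credits > Bidder R 27,500 credits.
Bidder G has the top bid and wins; the price is the second-highest bid, 40,100 credits.
Bidder G's payoff = 39,600 credits − 40,100 credits = -500 credits. All other bidders lose, so their payoff is 0.

Payoffs: Bidder G -500 credits, Bidder R 0 credits, Bidder L 0 credits, Bidder T 0 credits, Bidder Q 0 credits, Bidder Y 0 credits.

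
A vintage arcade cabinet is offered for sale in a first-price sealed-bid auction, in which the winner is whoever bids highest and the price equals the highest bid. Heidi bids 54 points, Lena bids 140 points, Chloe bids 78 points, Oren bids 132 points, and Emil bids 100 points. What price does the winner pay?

Price paid: 140 points.

Sorted high to low: Lena 140 points, then Oren 132 points, then Emil 100 points, then Chloe 78 points, then Heidi 54 points.
Lena is the highest bidder, so Lena wins.
Under the first-price rule, the price is the highest bid: 140 points.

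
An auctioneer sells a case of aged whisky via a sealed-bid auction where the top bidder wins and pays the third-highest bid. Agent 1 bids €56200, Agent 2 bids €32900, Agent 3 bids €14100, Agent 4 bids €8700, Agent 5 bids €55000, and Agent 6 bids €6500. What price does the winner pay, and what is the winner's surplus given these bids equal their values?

Price €32900; surplus €23300.

Bids in descending order: Agent 1 €56200; Agent 5 €55000; Agent 2 €32900; Agent 3 €14100; Agent 4 €8700; Agent 6 €6500.
Agent 1 is the highest bidder, so Agent 1 wins.
Under the third-price rule, the price is the third-highest bid: €32900.
Surplus = €56200 − €32900 = €23300.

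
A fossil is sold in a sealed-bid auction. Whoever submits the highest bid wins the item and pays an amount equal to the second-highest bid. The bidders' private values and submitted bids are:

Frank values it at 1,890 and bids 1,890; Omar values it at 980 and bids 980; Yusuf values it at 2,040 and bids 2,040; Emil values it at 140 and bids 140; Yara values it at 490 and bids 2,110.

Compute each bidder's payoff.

Payoffs: Frank 0, Omar 0, Yusuf 0, Emil 0, Yara -1,550.

Ordered from highest: Yara 2,110; Yusuf 2,040; Frank 1,890; Omar 980; Emil 140.
Yara has the top bid and wins; the price is the second-highest bid, 2,040.
Yara's payoff = 490 − 2,040 = -1,550. All other bidders lose, so their payoff is 0.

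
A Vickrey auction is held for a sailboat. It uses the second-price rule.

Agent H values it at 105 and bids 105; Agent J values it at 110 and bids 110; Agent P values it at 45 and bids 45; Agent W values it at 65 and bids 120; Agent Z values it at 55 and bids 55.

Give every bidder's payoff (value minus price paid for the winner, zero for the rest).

Sorted high to low: Agent W 120, then Agent J 110, then Agent H 105, then Agent Z 55, then Agent P 45.
Agent W has the top bid and wins; the price is the second-highest bid, 110.
Agent W's payoff = 65 − 110 = -45. All other bidders lose, so their payoff is 0.

Agent H 0, Agent J 0, Agent P 0, Agent W -45, Agent Z 0.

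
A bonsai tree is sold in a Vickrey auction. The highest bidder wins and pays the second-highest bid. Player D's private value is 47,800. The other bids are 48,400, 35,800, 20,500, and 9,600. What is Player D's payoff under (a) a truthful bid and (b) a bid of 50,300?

The highest competing bid is 48,400.
Bidding truthfully at 47,800: the top bid is 48,400 (a rival), so Player D loses. Payoff = 0.
Bidding 50,300: Player D has the top bid, wins, and pays the second-highest bid 48,400. Payoff = 47,800 − 48,400 = -600.
Deviating from a truthful bid can only lose payoff in a second-price auction — never gain.

(a) 0  (b) -600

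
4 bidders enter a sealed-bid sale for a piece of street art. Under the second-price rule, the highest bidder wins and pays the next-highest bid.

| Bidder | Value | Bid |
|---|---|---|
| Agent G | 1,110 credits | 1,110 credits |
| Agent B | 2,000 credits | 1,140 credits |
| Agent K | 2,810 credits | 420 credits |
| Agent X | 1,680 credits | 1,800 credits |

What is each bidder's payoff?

Agent G 0 credits, Agent B 0 credits, Agent K 0 credits, Agent X 540 credits.

Ordered from highest: Agent X 1,800 credits; Agent B 1,140 credits; Agent G 1,110 credits; Agent K 420 credits.
Agent X has the top bid and wins; the price is the second-highest bid, 1,140 credits.
Agent X's payoff = 1,680 credits − 1,140 credits = 540 credits. All other bidders lose, so their payoff is 0.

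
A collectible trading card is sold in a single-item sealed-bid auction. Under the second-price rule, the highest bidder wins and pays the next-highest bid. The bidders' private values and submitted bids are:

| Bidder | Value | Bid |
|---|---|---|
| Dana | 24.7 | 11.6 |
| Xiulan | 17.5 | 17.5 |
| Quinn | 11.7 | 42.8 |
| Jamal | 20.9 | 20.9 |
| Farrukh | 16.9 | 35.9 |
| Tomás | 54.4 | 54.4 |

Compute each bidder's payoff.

Ordered from highest: Tomás 54.4 > Quinn 42.8 > Farrukh 35.9 > Jamal 20.9 > Xiulan 17.5 > Dana 11.6.
Tomás has the top bid and wins; the price is the second-highest bid, 42.8.
Tomás's payoff = 54.4 − 42.8 = 11.6. All other bidders lose, so their payoff is 0.

Payoffs: Dana 0.0, Xiulan 0.0, Quinn 0.0, Jamal 0.0, Farrukh 0.0, Tomás 11.6.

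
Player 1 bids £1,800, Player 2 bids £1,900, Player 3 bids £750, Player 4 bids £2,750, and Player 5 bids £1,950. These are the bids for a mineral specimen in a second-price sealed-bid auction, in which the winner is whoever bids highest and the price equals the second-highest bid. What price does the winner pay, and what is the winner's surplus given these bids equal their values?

The winner pays £1,950 for a surplus of £800.

Ranking the bids: Player 4 £2,750; Player 5 £1,950; Player 2 £1,900; Player 1 £1,800; Player 3 £750.
Player 4 is the highest bidder, so Player 4 wins.
Under the second-price rule, the price is the second-highest bid: £1,950.
Surplus = £2,750 − £1,950 = £800.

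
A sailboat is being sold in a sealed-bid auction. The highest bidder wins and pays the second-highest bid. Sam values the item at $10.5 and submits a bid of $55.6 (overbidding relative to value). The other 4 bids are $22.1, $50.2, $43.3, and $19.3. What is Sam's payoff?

-$39.7

Highest competing bid: $50.2.
Sam's bid $55.6 is the highest overall, so Sam wins and pays the second-highest bid, $50.2.
Payoff = value − price = $10.5 − $50.2 = -$39.7.
Overbidding won the item at a price above value — truthful bidding would have avoided this loss.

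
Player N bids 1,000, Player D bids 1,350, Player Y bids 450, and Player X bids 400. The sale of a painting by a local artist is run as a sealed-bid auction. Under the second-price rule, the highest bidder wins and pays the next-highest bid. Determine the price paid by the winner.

Price paid: 1,000.

Sorted high to low: Player D 1,350 > Player N 1,000 > Player Y 450 > Player X 400.
Player D has the highest bid, so Player D wins.
The second-highest bid is 1,000, so that is what Player D pays.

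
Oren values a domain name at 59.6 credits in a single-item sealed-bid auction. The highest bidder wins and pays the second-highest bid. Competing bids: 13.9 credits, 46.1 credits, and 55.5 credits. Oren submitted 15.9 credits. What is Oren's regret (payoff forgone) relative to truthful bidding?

4.1 credits

The highest competing bid is 55.5 credits.
Bidding truthfully at 59.6 credits: Oren has the top bid, wins, and pays the second-highest bid 55.5 credits. Payoff = 59.6 credits − 55.5 credits = 4.1 credits.
Bidding 15.9 credits: the top bid is 55.5 credits (a rival), so Oren loses. Payoff = 0.0 credits.
Regret = truthful payoff − actual payoff = 4.1 credits − 0.0 credits = 4.1 credits.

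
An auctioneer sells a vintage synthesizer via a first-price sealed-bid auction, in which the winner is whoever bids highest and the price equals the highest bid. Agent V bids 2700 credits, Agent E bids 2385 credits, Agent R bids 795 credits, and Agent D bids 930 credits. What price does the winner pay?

Ranking the bids: Agent V 2700 credits, then Agent E 2385 credits, then Agent D 930 credits, then Agent R 795 credits.
Agent V is the highest bidder, so Agent V wins.
Under the first-price rule, the price is the highest bid: 2700 credits.

2700 credits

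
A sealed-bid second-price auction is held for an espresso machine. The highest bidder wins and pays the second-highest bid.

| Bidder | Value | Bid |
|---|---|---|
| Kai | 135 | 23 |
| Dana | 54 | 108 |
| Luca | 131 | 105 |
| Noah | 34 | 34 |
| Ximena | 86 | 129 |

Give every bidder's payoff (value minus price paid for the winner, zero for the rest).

Kai 0, Dana 0, Luca 0, Noah 0, Ximena -22.

Ranking the bids: Ximena 129 > Dana 108 > Luca 105 > Noah 34 > Kai 23.
Ximena has the top bid and wins; the price is the second-highest bid, 108.
Ximena's payoff = 86 − 108 = -22. All other bidders lose, so their payoff is 0.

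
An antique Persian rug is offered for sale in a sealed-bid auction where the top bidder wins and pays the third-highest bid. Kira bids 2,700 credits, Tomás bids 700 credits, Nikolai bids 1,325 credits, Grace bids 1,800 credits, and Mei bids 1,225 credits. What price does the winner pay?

Bids in descending order: Kira 2,700 credits > Grace 1,800 credits > Nikolai 1,325 credits > Mei 1,225 credits > Tomás 700 credits.
Kira is the highest bidder, so Kira wins.
Under the third-price rule, the price is the third-highest bid: 1,325 credits.

1,325 credits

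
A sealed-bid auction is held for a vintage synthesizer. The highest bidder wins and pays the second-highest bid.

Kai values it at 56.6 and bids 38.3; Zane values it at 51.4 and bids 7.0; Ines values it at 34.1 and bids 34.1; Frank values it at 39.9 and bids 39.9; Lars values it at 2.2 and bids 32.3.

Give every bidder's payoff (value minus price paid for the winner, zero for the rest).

Sorted high to low: Frank 39.9, then Kai 38.3, then Ines 34.1, then Lars 32.3, then Zane 7.0.
Frank has the top bid and wins; the price is the second-highest bid, 38.3.
Frank's payoff = 39.9 − 38.3 = 1.6. All other bidders lose, so their payoff is 0.

Payoffs: Kai 0.0, Zane 0.0, Ines 0.0, Frank 1.6, Lars 0.0.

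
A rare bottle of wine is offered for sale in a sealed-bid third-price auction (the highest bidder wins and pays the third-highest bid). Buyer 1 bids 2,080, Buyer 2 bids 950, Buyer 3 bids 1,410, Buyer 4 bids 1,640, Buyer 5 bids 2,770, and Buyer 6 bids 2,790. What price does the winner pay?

Bids in descending order: Buyer 6 2,790; Buyer 5 2,770; Buyer 1 2,080; Buyer 4 1,640; Buyer 3 1,410; Buyer 2 950.
Buyer 6 is the highest bidder, so Buyer 6 wins.
Under the third-price rule, the price is the third-highest bid: 2,080.

2,080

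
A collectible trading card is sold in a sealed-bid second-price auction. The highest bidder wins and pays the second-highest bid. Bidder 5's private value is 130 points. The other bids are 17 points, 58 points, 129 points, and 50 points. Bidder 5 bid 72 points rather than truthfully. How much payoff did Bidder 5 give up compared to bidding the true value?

1 points

The highest competing bid is 129 points.
Bidding truthfully at 130 points: Bidder 5 has the top bid, wins, and pays the second-highest bid 129 points. Payoff = 130 points − 129 points = 1 points.
Bidding 72 points: the top bid is 129 points (a rival), so Bidder 5 loses. Payoff = 0 points.
Regret = truthful payoff − actual payoff = 1 points − 0 points = 1 points.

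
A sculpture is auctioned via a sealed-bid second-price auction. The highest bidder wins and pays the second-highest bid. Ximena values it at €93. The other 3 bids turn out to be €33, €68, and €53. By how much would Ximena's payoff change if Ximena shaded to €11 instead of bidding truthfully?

Change in payoff: -€25.

The highest competing bid is €68.
Bidding truthfully at €93: Ximena has the top bid, wins, and pays the second-highest bid €68. Payoff = €93 − €68 = €25.
Bidding €11: the top bid is €68 (a rival), so Ximena loses. Payoff = €0.
Change = €0 − €25 = -€25.
Deviating from a truthful bid can only lose payoff in a second-price auction — never gain.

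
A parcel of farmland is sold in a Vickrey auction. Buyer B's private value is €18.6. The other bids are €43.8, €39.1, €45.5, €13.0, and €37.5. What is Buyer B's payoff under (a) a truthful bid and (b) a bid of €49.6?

Truthful: €0.0; alternative: -€26.9.

The highest competing bid is €45.5.
Bidding truthfully at €18.6: the top bid is €45.5 (a rival), so Buyer B loses. Payoff = €0.0.
Bidding €49.6: Buyer B has the top bid, wins, and pays the second-highest bid €45.5. Payoff = €18.6 − €45.5 = -€26.9.
Deviating from a truthful bid can only lose payoff in a second-price auction — never gain.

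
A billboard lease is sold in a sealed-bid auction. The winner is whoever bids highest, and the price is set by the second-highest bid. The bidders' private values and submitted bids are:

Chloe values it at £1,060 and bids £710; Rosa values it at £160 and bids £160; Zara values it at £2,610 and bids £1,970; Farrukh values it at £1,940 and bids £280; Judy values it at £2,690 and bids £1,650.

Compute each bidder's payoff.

Payoffs: Chloe £0, Rosa £0, Zara £960, Farrukh £0, Judy £0.

Sorted high to low: Zara £1,970; Judy £1,650; Chloe £710; Farrukh £280; Rosa £160.
Zara has the top bid and wins; the price is the second-highest bid, £1,650.
Zara's payoff = £2,610 − £1,650 = £960. All other bidders lose, so their payoff is 0.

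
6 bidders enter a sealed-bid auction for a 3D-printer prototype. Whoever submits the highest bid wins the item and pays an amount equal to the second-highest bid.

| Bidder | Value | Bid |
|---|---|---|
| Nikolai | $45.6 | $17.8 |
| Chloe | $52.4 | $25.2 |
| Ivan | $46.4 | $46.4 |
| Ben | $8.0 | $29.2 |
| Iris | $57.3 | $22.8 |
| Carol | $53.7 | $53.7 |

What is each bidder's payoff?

Nikolai $0.0, Chloe $0.0, Ivan $0.0, Ben $0.0, Iris $0.0, Carol $7.3.

Ordered from highest: Carol $53.7, then Ivan $46.4, then Ben $29.2, then Chloe $25.2, then Iris $22.8, then Nikolai $17.8.
Carol has the top bid and wins; the price is the second-highest bid, $46.4.
Carol's payoff = $53.7 − $46.4 = $7.3. All other bidders lose, so their payoff is 0.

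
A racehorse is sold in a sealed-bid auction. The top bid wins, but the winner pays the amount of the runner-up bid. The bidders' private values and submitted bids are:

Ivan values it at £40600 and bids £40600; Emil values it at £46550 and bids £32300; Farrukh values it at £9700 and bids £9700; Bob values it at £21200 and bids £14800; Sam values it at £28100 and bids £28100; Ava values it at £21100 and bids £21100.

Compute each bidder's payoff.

Ordered from highest: Ivan £40600 > Emil £32300 > Sam £28100 > Ava £21100 > Bob £14800 > Farrukh £9700.
Ivan has the top bid and wins; the price is the second-highest bid, £32300.
Ivan's payoff = £40600 − £32300 = £8300. All other bidders lose, so their payoff is 0.

Payoffs: Ivan £8300, Emil £0, Farrukh £0, Bob £0, Sam £0, Ava £0.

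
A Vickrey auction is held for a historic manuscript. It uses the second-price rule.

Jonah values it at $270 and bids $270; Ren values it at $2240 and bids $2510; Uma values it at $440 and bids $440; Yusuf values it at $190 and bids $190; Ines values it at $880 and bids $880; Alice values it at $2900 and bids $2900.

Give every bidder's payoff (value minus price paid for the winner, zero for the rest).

Sorted high to low: Alice $2900 > Ren $2510 > Ines $880 > Uma $440 > Jonah $270 > Yusuf $190.
Alice has the top bid and wins; the price is the second-highest bid, $2510.
Alice's payoff = $2900 − $2510 = $390. All other bidders lose, so their payoff is 0.

Payoffs: Jonah $0, Ren $0, Uma $0, Yusuf $0, Ines $0, Alice $390.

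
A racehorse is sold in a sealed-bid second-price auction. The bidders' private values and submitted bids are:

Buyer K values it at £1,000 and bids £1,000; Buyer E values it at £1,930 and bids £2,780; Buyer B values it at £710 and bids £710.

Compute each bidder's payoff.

Bids in descending order: Buyer E £2,780 > Buyer K £1,000 > Buyer B £710.
Buyer E has the top bid and wins; the price is the second-highest bid, £1,000.
Buyer E's payoff = £1,930 − £1,000 = £930. All other bidders lose, so their payoff is 0.

Payoffs: Buyer K £0, Buyer E £930, Buyer B £0.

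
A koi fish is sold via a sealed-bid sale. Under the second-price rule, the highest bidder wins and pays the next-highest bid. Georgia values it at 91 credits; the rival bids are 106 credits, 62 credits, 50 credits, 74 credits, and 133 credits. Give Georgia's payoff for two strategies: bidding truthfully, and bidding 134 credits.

(a) 0 credits  (b) -42 credits

The highest competing bid is 133 credits.
Bidding truthfully at 91 credits: the top bid is 133 credits (a rival), so Georgia loses. Payoff = 0 credits.
Bidding 134 credits: Georgia has the top bid, wins, and pays the second-highest bid 133 credits. Payoff = 91 credits − 133 credits = -42 credits.
Deviating from a truthful bid can only lose payoff in a second-price auction — never gain.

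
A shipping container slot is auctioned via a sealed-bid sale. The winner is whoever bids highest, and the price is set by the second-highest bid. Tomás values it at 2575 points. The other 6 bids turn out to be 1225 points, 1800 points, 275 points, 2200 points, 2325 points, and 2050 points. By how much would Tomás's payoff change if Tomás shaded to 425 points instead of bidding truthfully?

The highest competing bid is 2325 points.
Bidding truthfully at 2575 points: Tomás has the top bid, wins, and pays the second-highest bid 2325 points. Payoff = 2575 points − 2325 points = 250 points.
Bidding 425 points: the top bid is 2325 points (a rival), so Tomás loses. Payoff = 0 points.
Change = 0 points − 250 points = -250 points.

Payoff change: -250 points.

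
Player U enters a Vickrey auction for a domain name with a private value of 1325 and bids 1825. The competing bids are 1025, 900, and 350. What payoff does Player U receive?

300

Highest competing bid: 1025.
Player U's bid 1825 is the highest overall, so Player U wins and pays the second-highest bid, 1025.
Payoff = value − price = 1325 − 1025 = 300.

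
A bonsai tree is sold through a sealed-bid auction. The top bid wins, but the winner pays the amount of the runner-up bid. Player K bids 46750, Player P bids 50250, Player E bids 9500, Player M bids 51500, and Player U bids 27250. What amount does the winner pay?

Sorted high to low: Player M 51500, then Player P 50250, then Player K 46750, then Player U 27250, then Player E 9500.
Player M has the highest bid, so Player M wins.
The second-highest bid is 50250, so that is what Player M pays.

Price paid: 50250.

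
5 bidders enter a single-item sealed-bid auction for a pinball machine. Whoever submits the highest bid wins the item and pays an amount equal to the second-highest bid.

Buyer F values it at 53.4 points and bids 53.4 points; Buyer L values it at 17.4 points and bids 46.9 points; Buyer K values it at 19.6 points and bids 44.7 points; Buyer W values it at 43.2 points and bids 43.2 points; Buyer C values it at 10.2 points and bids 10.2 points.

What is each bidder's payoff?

Buyer F 6.5 points, Buyer L 0.0 points, Buyer K 0.0 points, Buyer W 0.0 points, Buyer C 0.0 points.

Sorted high to low: Buyer F 53.4 points; Buyer L 46.9 points; Buyer K 44.7 points; Buyer W 43.2 points; Buyer C 10.2 points.
Buyer F has the top bid and wins; the price is the second-highest bid, 46.9 points.
Buyer F's payoff = 53.4 points − 46.9 points = 6.5 points. All other bidders lose, so their payoff is 0.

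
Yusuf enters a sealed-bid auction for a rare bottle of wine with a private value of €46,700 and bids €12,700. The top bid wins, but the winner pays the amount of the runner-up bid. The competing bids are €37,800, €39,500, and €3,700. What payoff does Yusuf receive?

Yusuf's payoff: €0.

Highest competing bid: €39,500.
Yusuf's bid €12,700 is not the highest, so Yusuf loses, pays nothing, and earns zero payoff.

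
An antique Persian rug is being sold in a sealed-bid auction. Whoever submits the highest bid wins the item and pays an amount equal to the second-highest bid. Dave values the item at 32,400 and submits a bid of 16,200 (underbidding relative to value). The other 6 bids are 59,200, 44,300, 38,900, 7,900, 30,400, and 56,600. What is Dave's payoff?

Dave's payoff: 0.

Highest competing bid: 59,200.
Dave's bid 16,200 is not the highest, so Dave loses, pays nothing, and earns zero payoff.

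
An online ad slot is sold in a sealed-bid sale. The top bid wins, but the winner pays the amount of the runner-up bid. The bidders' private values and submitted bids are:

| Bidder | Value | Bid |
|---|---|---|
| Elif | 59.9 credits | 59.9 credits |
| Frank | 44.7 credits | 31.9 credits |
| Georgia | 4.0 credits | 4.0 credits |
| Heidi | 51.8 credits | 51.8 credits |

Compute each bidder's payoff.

Ordered from highest: Elif 59.9 credits, then Heidi 51.8 credits, then Frank 31.9 credits, then Georgia 4.0 credits.
Elif has the top bid and wins; the price is the second-highest bid, 51.8 credits.
Elif's payoff = 59.9 credits − 51.8 credits = 8.1 credits. All other bidders lose, so their payoff is 0.

Elif 8.1 credits, Frank 0.0 credits, Georgia 0.0 credits, Heidi 0.0 credits.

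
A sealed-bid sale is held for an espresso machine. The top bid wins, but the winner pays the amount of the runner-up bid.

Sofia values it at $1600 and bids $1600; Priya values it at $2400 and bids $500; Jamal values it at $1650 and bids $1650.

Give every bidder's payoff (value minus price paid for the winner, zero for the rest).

Sofia $0, Priya $0, Jamal $50.

Sorted high to low: Jamal $1650 > Sofia $1600 > Priya $500.
Jamal has the top bid and wins; the price is the second-highest bid, $1600.
Jamal's payoff = $1650 − $1600 = $50. All other bidders lose, so their payoff is 0.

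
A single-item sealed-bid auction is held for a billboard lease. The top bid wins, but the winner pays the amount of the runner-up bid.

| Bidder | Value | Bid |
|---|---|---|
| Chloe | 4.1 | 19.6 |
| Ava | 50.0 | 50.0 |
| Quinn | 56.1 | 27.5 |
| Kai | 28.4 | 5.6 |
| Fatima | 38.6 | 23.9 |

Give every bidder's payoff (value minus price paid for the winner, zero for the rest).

Payoffs: Chloe 0.0, Ava 22.5, Quinn 0.0, Kai 0.0, Fatima 0.0.

Ordered from highest: Ava 50.0 > Quinn 27.5 > Fatima 23.9 > Chloe 19.6 > Kai 5.6.
Ava has the top bid and wins; the price is the second-highest bid, 27.5.
Ava's payoff = 50.0 − 27.5 = 22.5. All other bidders lose, so their payoff is 0.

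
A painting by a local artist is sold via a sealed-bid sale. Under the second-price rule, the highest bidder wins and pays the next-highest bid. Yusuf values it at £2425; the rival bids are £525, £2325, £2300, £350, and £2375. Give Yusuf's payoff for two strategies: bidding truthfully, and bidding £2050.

(a) £50  (b) £0

The highest competing bid is £2375.
Bidding truthfully at £2425: Yusuf has the top bid, wins, and pays the second-highest bid £2375. Payoff = £2425 − £2375 = £50.
Bidding £2050: the top bid is £2375 (a rival), so Yusuf loses. Payoff = £0.
This is the dominant-strategy logic: truthful bidding weakly beats any alternative.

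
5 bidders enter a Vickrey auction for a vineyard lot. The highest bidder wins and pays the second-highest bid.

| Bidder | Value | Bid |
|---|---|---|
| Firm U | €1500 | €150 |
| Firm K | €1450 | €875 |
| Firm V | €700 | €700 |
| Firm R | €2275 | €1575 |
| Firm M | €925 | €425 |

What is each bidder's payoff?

Payoffs: Firm U €0, Firm K €0, Firm V €0, Firm R €1400, Firm M €0.

Ranking the bids: Firm R €1575; Firm K €875; Firm V €700; Firm M €425; Firm U €150.
Firm R has the top bid and wins; the price is the second-highest bid, €875.
Firm R's payoff = €2275 − €875 = €1400. All other bidders lose, so their payoff is 0.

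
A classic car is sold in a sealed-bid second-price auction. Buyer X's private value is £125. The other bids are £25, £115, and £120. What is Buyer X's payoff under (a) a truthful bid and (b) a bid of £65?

(a) £5  (b) £0

The highest competing bid is £120.
Bidding truthfully at £125: Buyer X has the top bid, wins, and pays the second-highest bid £120. Payoff = £125 − £120 = £5.
Bidding £65: the top bid is £120 (a rival), so Buyer X loses. Payoff = £0.
This is the dominant-strategy logic: truthful bidding weakly beats any alternative.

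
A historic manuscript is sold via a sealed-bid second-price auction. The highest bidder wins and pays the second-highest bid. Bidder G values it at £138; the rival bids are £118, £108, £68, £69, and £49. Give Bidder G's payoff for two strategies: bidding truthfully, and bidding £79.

The highest competing bid is £118.
Bidding truthfully at £138: Bidder G has the top bid, wins, and pays the second-highest bid £118. Payoff = £138 − £118 = £20.
Bidding £79: the top bid is £118 (a rival), so Bidder G loses. Payoff = £0.
Deviating from a truthful bid can only lose payoff in a second-price auction — never gain.

Truthful: £20; alternative: £0.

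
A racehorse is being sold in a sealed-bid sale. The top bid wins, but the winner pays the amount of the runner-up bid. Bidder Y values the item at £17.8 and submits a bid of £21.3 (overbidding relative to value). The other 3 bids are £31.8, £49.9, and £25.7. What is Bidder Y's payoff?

Highest competing bid: £49.9.
Bidder Y's bid £21.3 is not the highest, so Bidder Y loses, pays nothing, and earns zero payoff.

Payoff = £0.0.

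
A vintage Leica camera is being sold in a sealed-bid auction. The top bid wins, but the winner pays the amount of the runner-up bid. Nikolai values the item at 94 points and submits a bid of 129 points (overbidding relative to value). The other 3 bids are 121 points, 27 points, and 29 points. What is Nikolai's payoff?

Nikolai's payoff: -27 points.

Highest competing bid: 121 points.
Nikolai's bid 129 points is the highest overall, so Nikolai wins and pays the second-highest bid, 121 points.
Payoff = value − price = 94 points − 121 points = -27 points.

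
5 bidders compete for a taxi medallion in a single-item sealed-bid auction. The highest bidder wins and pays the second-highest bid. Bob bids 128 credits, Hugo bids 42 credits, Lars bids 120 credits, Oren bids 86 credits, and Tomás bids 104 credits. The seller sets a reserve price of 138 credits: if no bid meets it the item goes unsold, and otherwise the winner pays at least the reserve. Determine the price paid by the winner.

unsold

Sorted high to low: Bob 128 credits, then Lars 120 credits, then Tomás 104 credits, then Oren 86 credits, then Hugo 42 credits.
The top bid 128 credits is below the reserve 138 credits, so the item goes unsold and nothing is paid.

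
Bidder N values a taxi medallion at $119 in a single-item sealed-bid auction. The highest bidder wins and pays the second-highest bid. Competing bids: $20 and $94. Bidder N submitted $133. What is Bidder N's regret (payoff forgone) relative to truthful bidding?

$0

The highest competing bid is $94.
Bidding truthfully at $119: Bidder N has the top bid, wins, and pays the second-highest bid $94. Payoff = $119 − $94 = $25.
Bidding $133: Bidder N has the top bid, wins, and pays the second-highest bid $94. Payoff = $119 − $94 = $25.
Regret = truthful payoff − actual payoff = $25 − $25 = $0.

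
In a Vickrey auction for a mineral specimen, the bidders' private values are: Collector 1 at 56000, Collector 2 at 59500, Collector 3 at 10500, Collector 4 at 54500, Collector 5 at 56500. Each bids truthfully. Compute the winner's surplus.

Ranking the bids: Collector 2 59500, then Collector 5 56500, then Collector 1 56000, then Collector 4 54500, then Collector 3 10500.
Collector 2 wins with the top bid and pays the second-highest, 56500.
Surplus = 59500 − 56500 = 3000.

Surplus = 3000.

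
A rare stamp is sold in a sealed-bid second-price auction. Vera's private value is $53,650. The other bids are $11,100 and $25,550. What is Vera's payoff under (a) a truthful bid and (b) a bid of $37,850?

The highest competing bid is $25,550.
Bidding truthfully at $53,650: Vera has the top bid, wins, and pays the second-highest bid $25,550. Payoff = $53,650 − $25,550 = $28,100.
Bidding $37,850: Vera has the top bid, wins, and pays the second-highest bid $25,550. Payoff = $53,650 − $25,550 = $28,100.
The bid only affects whether you win, not the price — here both bids land on the same side of the top rival bid, so the deviation is payoff-neutral.

Truthful: $28,100; alternative: $28,100.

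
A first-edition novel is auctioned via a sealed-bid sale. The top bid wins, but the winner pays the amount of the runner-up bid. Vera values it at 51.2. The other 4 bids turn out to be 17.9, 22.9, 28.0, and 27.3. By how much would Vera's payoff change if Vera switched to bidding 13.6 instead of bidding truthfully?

-23.2

The highest competing bid is 28.0.
Bidding truthfully at 51.2: Vera has the top bid, wins, and pays the second-highest bid 28.0. Payoff = 51.2 − 28.0 = 23.2.
Bidding 13.6: the top bid is 28.0 (a rival), so Vera loses. Payoff = 0.0.
Change = 0.0 − 23.2 = -23.2.
This is the dominant-strategy logic: truthful bidding weakly beats any alternative.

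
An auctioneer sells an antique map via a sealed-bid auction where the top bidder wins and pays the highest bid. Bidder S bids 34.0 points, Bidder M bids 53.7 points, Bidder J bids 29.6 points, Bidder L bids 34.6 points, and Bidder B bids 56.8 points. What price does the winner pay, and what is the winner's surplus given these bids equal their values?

Ordered from highest: Bidder B 56.8 points; Bidder M 53.7 points; Bidder L 34.6 points; Bidder S 34.0 points; Bidder J 29.6 points.
Bidder B is the highest bidder, so Bidder B wins.
Under the first-price rule, the price is the highest bid: 56.8 points.
Surplus = 56.8 points − 56.8 points = 0.0 points.

The winner pays 56.8 points for a surplus of 0.0 points.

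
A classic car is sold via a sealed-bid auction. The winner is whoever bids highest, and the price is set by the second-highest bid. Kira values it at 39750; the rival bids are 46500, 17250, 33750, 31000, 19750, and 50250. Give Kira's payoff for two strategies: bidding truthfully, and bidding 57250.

The highest competing bid is 50250.
Bidding truthfully at 39750: the top bid is 50250 (a rival), so Kira loses. Payoff = 0.
Bidding 57250: Kira has the top bid, wins, and pays the second-highest bid 50250. Payoff = 39750 − 50250 = -10500.

(a) 0  (b) -10500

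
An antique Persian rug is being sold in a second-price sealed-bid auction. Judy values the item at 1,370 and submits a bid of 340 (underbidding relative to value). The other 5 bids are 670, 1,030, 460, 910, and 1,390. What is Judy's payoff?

Highest competing bid: 1,390.
Judy's bid 340 is not the highest, so Judy loses, pays nothing, and earns zero payoff.

0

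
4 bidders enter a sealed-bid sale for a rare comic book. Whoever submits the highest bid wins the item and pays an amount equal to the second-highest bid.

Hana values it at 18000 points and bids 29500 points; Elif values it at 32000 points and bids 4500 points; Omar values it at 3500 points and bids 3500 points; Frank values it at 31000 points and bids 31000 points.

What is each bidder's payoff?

Ranking the bids: Frank 31000 points; Hana 29500 points; Elif 4500 points; Omar 3500 points.
Frank has the top bid and wins; the price is the second-highest bid, 29500 points.
Frank's payoff = 31000 points − 29500 points = 1500 points. All other bidders lose, so their payoff is 0.

Payoffs: Hana 0 points, Elif 0 points, Omar 0 points, Frank 1500 points.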